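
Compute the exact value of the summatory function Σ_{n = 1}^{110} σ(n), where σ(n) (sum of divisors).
Σ_{n ≤ 110} σ(n) = 9999

Compute σ(n) for each 1 ≤ n ≤ 110: σ(1) = 1, σ(2) = 3, σ(3) = 4, σ(4) = 7, σ(5) = 6, σ(6) = 12, σ(7) = 8, σ(8) = 15, σ(9) = 13, σ(10) = 18, σ(11) = 12, σ(12) = 28, σ(13) = 14, σ(14) = 24, σ(15) = 24, σ(16) = 31, σ(17) = 18, σ(18) = 39, σ(19) = 20, σ(20) = 42, σ(21) = 32, σ(22) = 36, σ(23) = 24, σ(24) = 60, σ(25) = 31, σ(26) = 42, σ(27) = 40, σ(28) = 56, σ(29) = 30, σ(30) = 72, σ(31) = 32, σ(32) = 63, σ(33) = 48, σ(34) = 54, σ(35) = 48, σ(36) = 91, σ(37) = 38, σ(38) = 60, σ(39) = 56, σ(40) = 90, σ(41) = 42, σ(42) = 96, σ(43) = 44, σ(44) = 84, σ(45) = 78, σ(46) = 72, σ(47) = 48, σ(48) = 124, σ(49) = 57, σ(50) = 93, σ(51) = 72, σ(52) = 98, σ(53) = 54, σ(54) = 120, σ(55) = 72, σ(56) = 120, σ(57) = 80, σ(58) = 90, σ(59) = 60, σ(60) = 168, σ(61) = 62, σ(62) = 96, σ(63) = 104, σ(64) = 127, σ(65) = 84, σ(66) = 144, σ(67) = 68, σ(68) = 126, σ(69) = 96, σ(70) = 144, σ(71) = 72, σ(72) = 195, σ(73) = 74, σ(74) = 114, σ(75) = 124, σ(76) = 140, σ(77) = 96, σ(78) = 168, σ(79) = 80, σ(80) = 186, σ(81) = 121, σ(82) = 126, σ(83) = 84, σ(84) = 224, σ(85) = 108, σ(86) = 132, σ(87) = 120, σ(88) = 180, σ(89) = 90, σ(90) = 234, σ(91) = 112, σ(92) = 168, σ(93) = 128, σ(94) = 144, σ(95) = 120, σ(96) = 252, σ(97) = 98, σ(98) = 171, σ(99) = 156, σ(100) = 217, σ(101) = 102, σ(102) = 216, σ(103) = 104, σ(104) = 210, σ(105) = 192, σ(106) = 162, σ(107) = 108, σ(108) = 280, σ(109) = 110, σ(110) = 216. Summing all 110 values: 9999. (Average order: Σ_{n ≤ x} σ(n) ~ (π²/12) x². For x = 110, (π²/12)·110² ≈ 9951.85.)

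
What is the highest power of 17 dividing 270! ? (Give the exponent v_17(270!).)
v_17(270!) = 15

Legendre's formula: v_p(n!) = Σ_{k ≥ 1} ⌊n / p^k⌋. For p = 17, n = 270, the terms are:
  ⌊270/17^1⌋ = ⌊270/17⌋ = 15
(the next term ⌊270/17^2⌋ = 0, terminating the sum). Summing: v_17(270!) = 15 = 15.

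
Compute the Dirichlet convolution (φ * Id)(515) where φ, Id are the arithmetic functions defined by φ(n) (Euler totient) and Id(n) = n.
(φ * Id)(515) = 1845

Divisors of 515: [1, 5, 103, 515]. For each d | 515:
  d = 1: φ(1) · Id(515/1) = 1 · 515 = 515
  d = 5: φ(5) · Id(515/5) = 4 · 103 = 412
  d = 103: φ(103) · Id(515/103) = 102 · 5 = 510
  d = 515: φ(515) · Id(515/515) = 408 · 1 = 408
Summing: (φ * Id)(515) = 515 + 412 + 510 + 408 = 1845.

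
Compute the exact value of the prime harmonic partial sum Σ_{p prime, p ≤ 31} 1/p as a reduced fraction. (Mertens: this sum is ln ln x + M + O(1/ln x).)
Σ 1/p = 314016924901/200560490130

π(31) = 11, so the primes ≤ 31 are [2, 3, 5, 7, 11, 13, 17, 19, 23, 29, 31]. Summing 1/p over these primes: 314016924901/200560490130 ≈ 1.5657. Mertens estimate ln ln(31) + 0.2615 ≈ 1.4952.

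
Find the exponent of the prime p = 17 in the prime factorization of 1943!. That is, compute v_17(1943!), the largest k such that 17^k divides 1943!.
v_17(1943!) = 120

Legendre's formula: v_p(n!) = Σ_{k ≥ 1} ⌊n / p^k⌋. For p = 17, n = 1943, the terms are:
  ⌊1943/17^1⌋ = ⌊1943/17⌋ = 114
  ⌊1943/17^2⌋ = ⌊1943/289⌋ = 6
(the next term ⌊1943/17^3⌋ = 0, terminating the sum). Summing: v_17(1943!) = 114 + 6 = 120.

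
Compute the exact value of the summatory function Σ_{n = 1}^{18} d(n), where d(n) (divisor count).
Σ_{n ≤ 18} d(n) = 58

Compute d(n) for each 1 ≤ n ≤ 18: d(1) = 1, d(2) = 2, d(3) = 2, d(4) = 3, d(5) = 2, d(6) = 4, d(7) = 2, d(8) = 4, d(9) = 3, d(10) = 4, d(11) = 2, d(12) = 6, d(13) = 2, d(14) = 4, d(15) = 4, d(16) = 5, d(17) = 2, d(18) = 6. Summing all 18 values: 58. (Dirichlet's divisor formula: Σ_{n ≤ x} d(n) = x ln(x) + (2γ − 1) x + O(√x). For x = 18, the asymptotic estimate is ≈ 54.81.)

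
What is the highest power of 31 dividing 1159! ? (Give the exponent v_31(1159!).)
v_31(1159!) = 38

Legendre's formula: v_p(n!) = Σ_{k ≥ 1} ⌊n / p^k⌋. For p = 31, n = 1159, the terms are:
  ⌊1159/31^1⌋ = ⌊1159/31⌋ = 37
  ⌊1159/31^2⌋ = ⌊1159/961⌋ = 1
(the next term ⌊1159/31^3⌋ = 0, terminating the sum). Summing: v_31(1159!) = 37 + 1 = 38.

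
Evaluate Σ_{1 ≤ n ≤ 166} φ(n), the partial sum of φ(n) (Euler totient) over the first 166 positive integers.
Σ_{n ≤ 166} φ(n) = 8396

Compute φ(n) for each 1 ≤ n ≤ 166: φ(1) = 1, φ(2) = 1, φ(3) = 2, φ(4) = 2, φ(5) = 4, φ(6) = 2, φ(7) = 6, φ(8) = 4, φ(9) = 6, φ(10) = 4, φ(11) = 10, φ(12) = 4, φ(13) = 12, φ(14) = 6, φ(15) = 8, φ(16) = 8, φ(17) = 16, φ(18) = 6, φ(19) = 18, φ(20) = 8, φ(21) = 12, φ(22) = 10, φ(23) = 22, φ(24) = 8, φ(25) = 20, φ(26) = 12, φ(27) = 18, φ(28) = 12, φ(29) = 28, φ(30) = 8, φ(31) = 30, φ(32) = 16, φ(33) = 20, φ(34) = 16, φ(35) = 24, φ(36) = 12, φ(37) = 36, φ(38) = 18, φ(39) = 24, φ(40) = 16, φ(41) = 40, φ(42) = 12, φ(43) = 42, φ(44) = 20, φ(45) = 24, φ(46) = 22, φ(47) = 46, φ(48) = 16, φ(49) = 42, φ(50) = 20, φ(51) = 32, φ(52) = 24, φ(53) = 52, φ(54) = 18, φ(55) = 40, φ(56) = 24, φ(57) = 36, φ(58) = 28, φ(59) = 58, φ(60) = 16, φ(61) = 60, φ(62) = 30, φ(63) = 36, φ(64) = 32, φ(65) = 48, φ(66) = 20, φ(67) = 66, φ(68) = 32, φ(69) = 44, φ(70) = 24, φ(71) = 70, φ(72) = 24, φ(73) = 72, φ(74) = 36, φ(75) = 40, φ(76) = 36, φ(77) = 60, φ(78) = 24, φ(79) = 78, φ(80) = 32, φ(81) = 54, φ(82) = 40, φ(83) = 82, φ(84) = 24, φ(85) = 64, φ(86) = 42, φ(87) = 56, φ(88) = 40, φ(89) = 88, φ(90) = 24, φ(91) = 72, φ(92) = 44, φ(93) = 60, φ(94) = 46, φ(95) = 72, φ(96) = 32, φ(97) = 96, φ(98) = 42, φ(99) = 60, φ(100) = 40, φ(101) = 100, φ(102) = 32, φ(103) = 102, φ(104) = 48, φ(105) = 48, φ(106) = 52, φ(107) = 106, φ(108) = 36, φ(109) = 108, φ(110) = 40, φ(111) = 72, φ(112) = 48, φ(113) = 112, φ(114) = 36, φ(115) = 88, φ(116) = 56, φ(117) = 72, φ(118) = 58, φ(119) = 96, φ(120) = 32, φ(121) = 110, φ(122) = 60, φ(123) = 80, φ(124) = 60, φ(125) = 100, φ(126) = 36, φ(127) = 126, φ(128) = 64, φ(129) = 84, φ(130) = 48, φ(131) = 130, φ(132) = 40, φ(133) = 108, φ(134) = 66, φ(135) = 72, φ(136) = 64, φ(137) = 136, φ(138) = 44, φ(139) = 138, φ(140) = 48, φ(141) = 92, φ(142) = 70, φ(143) = 120, φ(144) = 48, φ(145) = 112, φ(146) = 72, φ(147) = 84, φ(148) = 72, φ(149) = 148, φ(150) = 40, φ(151) = 150, φ(152) = 72, φ(153) = 96, φ(154) = 60, φ(155) = 120, φ(156) = 48, φ(157) = 156, φ(158) = 78, φ(159) = 104, φ(160) = 64, φ(161) = 132, φ(162) = 54, φ(163) = 162, φ(164) = 80, φ(165) = 80, φ(166) = 82. Summing all 166 values: 8396. (Average order: Σ_{n ≤ x} φ(n) ~ (3/π²) x². For x = 166, (3/π²)·166² ≈ 8376.02.)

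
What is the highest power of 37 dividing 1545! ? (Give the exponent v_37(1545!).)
v_37(1545!) = 42

Legendre's formula: v_p(n!) = Σ_{k ≥ 1} ⌊n / p^k⌋. For p = 37, n = 1545, the terms are:
  ⌊1545/37^1⌋ = ⌊1545/37⌋ = 41
  ⌊1545/37^2⌋ = ⌊1545/1369⌋ = 1
(the next term ⌊1545/37^3⌋ = 0, terminating the sum). Summing: v_37(1545!) = 41 + 1 = 42.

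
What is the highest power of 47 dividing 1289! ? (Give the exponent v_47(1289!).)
v_47(1289!) = 27

Legendre's formula: v_p(n!) = Σ_{k ≥ 1} ⌊n / p^k⌋. For p = 47, n = 1289, the terms are:
  ⌊1289/47^1⌋ = ⌊1289/47⌋ = 27
(the next term ⌊1289/47^2⌋ = 0, terminating the sum). Summing: v_47(1289!) = 27 = 27.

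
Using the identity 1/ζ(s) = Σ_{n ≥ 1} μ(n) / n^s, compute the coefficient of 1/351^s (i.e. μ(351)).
μ(351) = 0

Factor n = 351 = 3^3 · 13. μ(n) = 0 if any exponent ≥ 2 (not squarefree); otherwise μ(n) = (−1)^{ω(n)} where ω(n) is the number of distinct prime factors. Applying: μ(351) = 0.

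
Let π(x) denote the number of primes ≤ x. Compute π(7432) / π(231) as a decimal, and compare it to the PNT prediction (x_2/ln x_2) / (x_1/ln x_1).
π(7432)/π(231) = 941/50 ≈ 18.8200;  PNT prediction ≈ 19.6442.

π(231) = 50 and π(7432) = 941, so π(7432)/π(231) ≈ 18.8200. The PNT-predicted ratio is (7432/ln(7432)) / (231/ln(231)) ≈ 19.6442. The two agree to within a few percent, as expected.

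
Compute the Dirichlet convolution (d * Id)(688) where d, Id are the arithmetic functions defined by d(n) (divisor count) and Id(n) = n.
(d * Id)(688) = 2565

Divisors of 688: [1, 2, 4, 8, 16, 43, 86, 172, 344, 688]. For each d | 688:
  d = 1: d(1) · Id(688/1) = 1 · 688 = 688
  d = 2: d(2) · Id(688/2) = 2 · 344 = 688
  d = 4: d(4) · Id(688/4) = 3 · 172 = 516
  d = 8: d(8) · Id(688/8) = 4 · 86 = 344
  d = 16: d(16) · Id(688/16) = 5 · 43 = 215
  d = 43: d(43) · Id(688/43) = 2 · 16 = 32
  d = 86: d(86) · Id(688/86) = 4 · 8 = 32
  d = 172: d(172) · Id(688/172) = 6 · 4 = 24
  d = 344: d(344) · Id(688/344) = 8 · 2 = 16
  d = 688: d(688) · Id(688/688) = 10 · 1 = 10
Summing: (d * Id)(688) = 688 + 688 + 516 + 344 + 215 + 32 + 32 + 24 + 16 + 10 = 2565.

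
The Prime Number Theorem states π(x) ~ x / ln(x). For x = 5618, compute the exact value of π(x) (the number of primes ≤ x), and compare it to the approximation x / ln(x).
π(5618) = 738;  x/ln(x) ≈ 650.70;  relative error ≈ 11.83%.

Directly count primes up to 5618: π(5618) = 738. The PNT approximation gives 5618/ln(5618) ≈ 5618/8.63373 ≈ 650.70. Relative error (π(x) − x/ln(x)) / π(x) ≈ 11.83%; the approximation is known to undercount slightly (Li(x) is a better estimate).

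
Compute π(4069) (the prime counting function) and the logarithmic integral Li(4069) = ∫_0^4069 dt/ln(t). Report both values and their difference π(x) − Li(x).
π(4069) = 560;  Li(4069) ≈ 573.68;  π(x) − Li(x) ≈ -13.68.

Direct count of primes ≤ 4069 gives π(4069) = 560. Numerical evaluation of the logarithmic integral gives Li(4069) ≈ 573.68. The difference π(x) − Li(x) ≈ -13.68 is typically negative for small/moderate x (Li(x) overestimates), though Littlewood's theorem shows this sign changes infinitely often.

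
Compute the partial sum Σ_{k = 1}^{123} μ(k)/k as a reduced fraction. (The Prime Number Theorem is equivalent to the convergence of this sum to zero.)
Σ μ(k)/k = 23090940688334333795050585396213953208427071/3161005464041760778814520629154366249327468699

Values of μ(k) for 1 ≤ k ≤ 123: μ(1) = 1, μ(2) = -1, μ(3) = -1, μ(5) = -1, μ(6) = 1, μ(7) = -1, μ(10) = 1, μ(11) = -1, μ(13) = -1, μ(14) = 1, μ(15) = 1, μ(17) = -1, μ(19) = -1, μ(21) = 1, μ(22) = 1, μ(23) = -1, μ(26) = 1, μ(29) = -1, μ(30) = -1, μ(31) = -1, μ(33) = 1, μ(34) = 1, μ(35) = 1, μ(37) = -1, μ(38) = 1, μ(39) = 1, μ(41) = -1, μ(42) = -1, μ(43) = -1, μ(46) = 1, μ(47) = -1, μ(51) = 1, μ(53) = -1, μ(55) = 1, μ(57) = 1, μ(58) = 1, μ(59) = -1, μ(61) = -1, μ(62) = 1, μ(65) = 1, μ(66) = -1, μ(67) = -1, μ(69) = 1, μ(70) = -1, μ(71) = -1, μ(73) = -1, μ(74) = 1, μ(77) = 1, μ(78) = -1, μ(79) = -1, μ(82) = 1, μ(83) = -1, μ(85) = 1, μ(86) = 1, μ(87) = 1, μ(89) = -1, μ(91) = 1, μ(93) = 1, μ(94) = 1, μ(95) = 1, μ(97) = -1, μ(101) = -1, μ(102) = -1, μ(103) = -1, μ(105) = -1, μ(106) = 1, μ(107) = -1, μ(109) = -1, μ(110) = -1, μ(111) = 1, μ(113) = -1, μ(114) = -1, μ(115) = 1, μ(118) = 1, μ(119) = 1, μ(122) = 1, μ(123) = 1, with μ = 0 on non-squarefree integers. Summing μ(k)/k for k where μ(k) ≠ 0 gives 23090940688334333795050585396213953208427071/3161005464041760778814520629154366249327468699 ≈ 0.0073. (PNT ⟺ this sum → 0 as n → ∞.)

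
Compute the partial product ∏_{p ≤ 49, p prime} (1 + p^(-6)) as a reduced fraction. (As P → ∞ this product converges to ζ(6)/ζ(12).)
∏ = 862155056480201047883460386910418315829132841121015872043175453729006428800800000/847666095717512475523225986389496867701830685289319692004055511811488189213173229

The primes p ≤ 49 are [2, 3, 5, 7, 11, 13, 17, 19, 23, 29, 31, 37, 41, 43, 47]. For each, (1 + 1/p^6) = (p^6 + 1)/p^6. Multiplying these fractions over p ∈ [2, 3, 5, 7, 11, 13, 17, 19, 23, 29, 31, 37, 41, 43, 47] gives 862155056480201047883460386910418315829132841121015872043175453729006428800800000/847666095717512475523225986389496867701830685289319692004055511811488189213173229. (In the limit P → ∞ this tends to ζ(6)/ζ(12).)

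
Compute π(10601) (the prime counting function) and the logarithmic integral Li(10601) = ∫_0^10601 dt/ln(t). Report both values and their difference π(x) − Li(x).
π(10601) = 1293;  Li(10601) ≈ 1311.18;  π(x) − Li(x) ≈ -18.18.

Direct count of primes ≤ 10601 gives π(10601) = 1293. Numerical evaluation of the logarithmic integral gives Li(10601) ≈ 1311.18. The difference π(x) − Li(x) ≈ -18.18 is typically negative for small/moderate x (Li(x) overestimates), though Littlewood's theorem shows this sign changes infinitely often.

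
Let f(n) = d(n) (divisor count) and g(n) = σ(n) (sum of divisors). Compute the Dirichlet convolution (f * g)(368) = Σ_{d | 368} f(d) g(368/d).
(d * σ)(368) = 2574

Divisors of 368: [1, 2, 4, 8, 16, 23, 46, 92, 184, 368]. For each d | 368:
  d = 1: d(1) · σ(368/1) = 1 · 744 = 744
  d = 2: d(2) · σ(368/2) = 2 · 360 = 720
  d = 4: d(4) · σ(368/4) = 3 · 168 = 504
  d = 8: d(8) · σ(368/8) = 4 · 72 = 288
  d = 16: d(16) · σ(368/16) = 5 · 24 = 120
  d = 23: d(23) · σ(368/23) = 2 · 31 = 62
  d = 46: d(46) · σ(368/46) = 4 · 15 = 60
  d = 92: d(92) · σ(368/92) = 6 · 7 = 42
  d = 184: d(184) · σ(368/184) = 8 · 3 = 24
  d = 368: d(368) · σ(368/368) = 10 · 1 = 10
Summing: (d * σ)(368) = 744 + 720 + 504 + 288 + 120 + 62 + 60 + 42 + 24 + 10 = 2574.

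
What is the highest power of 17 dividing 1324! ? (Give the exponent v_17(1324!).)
v_17(1324!) = 81

Legendre's formula: v_p(n!) = Σ_{k ≥ 1} ⌊n / p^k⌋. For p = 17, n = 1324, the terms are:
  ⌊1324/17^1⌋ = ⌊1324/17⌋ = 77
  ⌊1324/17^2⌋ = ⌊1324/289⌋ = 4
(the next term ⌊1324/17^3⌋ = 0, terminating the sum). Summing: v_17(1324!) = 77 + 4 = 81.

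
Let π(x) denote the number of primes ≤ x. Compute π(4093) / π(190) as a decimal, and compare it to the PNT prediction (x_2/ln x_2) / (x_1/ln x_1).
π(4093)/π(190) = 564/42 ≈ 13.4286;  PNT prediction ≈ 13.5904.

π(190) = 42 and π(4093) = 564, so π(4093)/π(190) ≈ 13.4286. The PNT-predicted ratio is (4093/ln(4093)) / (190/ln(190)) ≈ 13.5904. The two agree to within a few percent, as expected.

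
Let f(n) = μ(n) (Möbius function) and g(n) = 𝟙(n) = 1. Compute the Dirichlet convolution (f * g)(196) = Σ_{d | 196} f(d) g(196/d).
(μ * 𝟙)(196) = 0

Divisors of 196: [1, 2, 4, 7, 14, 28, 49, 98, 196]. For each d | 196:
  d = 1: μ(1) · 𝟙(196/1) = 1 · 1 = 1
  d = 2: μ(2) · 𝟙(196/2) = -1 · 1 = -1
  d = 4: μ(4) · 𝟙(196/4) = 0 · 1 = 0
  d = 7: μ(7) · 𝟙(196/7) = -1 · 1 = -1
  d = 14: μ(14) · 𝟙(196/14) = 1 · 1 = 1
  d = 28: μ(28) · 𝟙(196/28) = 0 · 1 = 0
  d = 49: μ(49) · 𝟙(196/49) = 0 · 1 = 0
  d = 98: μ(98) · 𝟙(196/98) = 0 · 1 = 0
  d = 196: μ(196) · 𝟙(196/196) = 0 · 1 = 0
Summing: (μ * 𝟙)(196) = 1 + -1 + 0 + -1 + 1 + 0 + 0 + 0 + 0 = 0.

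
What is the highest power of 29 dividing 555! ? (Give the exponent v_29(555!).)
v_29(555!) = 19

Legendre's formula: v_p(n!) = Σ_{k ≥ 1} ⌊n / p^k⌋. For p = 29, n = 555, the terms are:
  ⌊555/29^1⌋ = ⌊555/29⌋ = 19
(the next term ⌊555/29^2⌋ = 0, terminating the sum). Summing: v_29(555!) = 19 = 19.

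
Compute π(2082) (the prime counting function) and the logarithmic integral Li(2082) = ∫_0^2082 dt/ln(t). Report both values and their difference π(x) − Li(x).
π(2082) = 313;  Li(2082) ≈ 325.57;  π(x) − Li(x) ≈ -12.57.

Direct count of primes ≤ 2082 gives π(2082) = 313. Numerical evaluation of the logarithmic integral gives Li(2082) ≈ 325.57. The difference π(x) − Li(x) ≈ -12.57 is typically negative for small/moderate x (Li(x) overestimates), though Littlewood's theorem shows this sign changes infinitely often.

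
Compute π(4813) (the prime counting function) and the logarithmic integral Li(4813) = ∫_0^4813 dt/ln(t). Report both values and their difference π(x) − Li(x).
π(4813) = 648;  Li(4813) ≈ 662.28;  π(x) − Li(x) ≈ -14.28.

Direct count of primes ≤ 4813 gives π(4813) = 648. Numerical evaluation of the logarithmic integral gives Li(4813) ≈ 662.28. The difference π(x) − Li(x) ≈ -14.28 is typically negative for small/moderate x (Li(x) overestimates), though Littlewood's theorem shows this sign changes infinitely often.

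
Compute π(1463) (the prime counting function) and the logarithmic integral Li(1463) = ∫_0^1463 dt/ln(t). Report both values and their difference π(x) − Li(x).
π(1463) = 232;  Li(1463) ≈ 242.74;  π(x) − Li(x) ≈ -10.74.

Direct count of primes ≤ 1463 gives π(1463) = 232. Numerical evaluation of the logarithmic integral gives Li(1463) ≈ 242.74. The difference π(x) − Li(x) ≈ -10.74 is typically negative for small/moderate x (Li(x) overestimates), though Littlewood's theorem shows this sign changes infinitely often.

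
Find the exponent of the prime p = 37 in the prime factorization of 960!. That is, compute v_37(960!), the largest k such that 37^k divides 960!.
v_37(960!) = 25

Legendre's formula: v_p(n!) = Σ_{k ≥ 1} ⌊n / p^k⌋. For p = 37, n = 960, the terms are:
  ⌊960/37^1⌋ = ⌊960/37⌋ = 25
(the next term ⌊960/37^2⌋ = 0, terminating the sum). Summing: v_37(960!) = 25 = 25.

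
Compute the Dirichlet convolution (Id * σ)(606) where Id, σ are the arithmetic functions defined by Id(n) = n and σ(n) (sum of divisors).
(Id * σ)(606) = 7105

Divisors of 606: [1, 2, 3, 6, 101, 202, 303, 606]. For each d | 606:
  d = 1: Id(1) · σ(606/1) = 1 · 1224 = 1224
  d = 2: Id(2) · σ(606/2) = 2 · 408 = 816
  d = 3: Id(3) · σ(606/3) = 3 · 306 = 918
  d = 6: Id(6) · σ(606/6) = 6 · 102 = 612
  d = 101: Id(101) · σ(606/101) = 101 · 12 = 1212
  d = 202: Id(202) · σ(606/202) = 202 · 4 = 808
  d = 303: Id(303) · σ(606/303) = 303 · 3 = 909
  d = 606: Id(606) · σ(606/606) = 606 · 1 = 606
Summing: (Id * σ)(606) = 1224 + 816 + 918 + 612 + 1212 + 808 + 909 + 606 = 7105.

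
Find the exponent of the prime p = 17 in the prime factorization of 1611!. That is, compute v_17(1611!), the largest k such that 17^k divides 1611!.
v_17(1611!) = 99

Legendre's formula: v_p(n!) = Σ_{k ≥ 1} ⌊n / p^k⌋. For p = 17, n = 1611, the terms are:
  ⌊1611/17^1⌋ = ⌊1611/17⌋ = 94
  ⌊1611/17^2⌋ = ⌊1611/289⌋ = 5
(the next term ⌊1611/17^3⌋ = 0, terminating the sum). Summing: v_17(1611!) = 94 + 5 = 99.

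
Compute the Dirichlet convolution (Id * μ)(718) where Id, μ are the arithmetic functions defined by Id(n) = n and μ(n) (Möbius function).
(Id * μ)(718) = 358

Divisors of 718: [1, 2, 359, 718]. For each d | 718:
  d = 1: Id(1) · μ(718/1) = 1 · 1 = 1
  d = 2: Id(2) · μ(718/2) = 2 · -1 = -2
  d = 359: Id(359) · μ(718/359) = 359 · -1 = -359
  d = 718: Id(718) · μ(718/718) = 718 · 1 = 718
Summing: (Id * μ)(718) = 1 + -2 + -359 + 718 = 358.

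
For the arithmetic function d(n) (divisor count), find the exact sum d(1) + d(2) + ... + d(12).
Σ_{n ≤ 12} d(n) = 35

Compute d(n) for each 1 ≤ n ≤ 12: d(1) = 1, d(2) = 2, d(3) = 2, d(4) = 3, d(5) = 2, d(6) = 4, d(7) = 2, d(8) = 4, d(9) = 3, d(10) = 4, d(11) = 2, d(12) = 6. Summing all 12 values: 35. (Dirichlet's divisor formula: Σ_{n ≤ x} d(n) = x ln(x) + (2γ − 1) x + O(√x). For x = 12, the asymptotic estimate is ≈ 31.67.)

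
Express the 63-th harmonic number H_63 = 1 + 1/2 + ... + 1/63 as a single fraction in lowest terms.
H_63 = 310559566510213034489743057/65681493561267903750631200

Direct summation: H_63 = 1 + 1/2 + ... + 1/63. The least common denominator is lcm(1, ..., 63) = 591133442051411133755680800; over this denominator the numerator is 591133442051411133755680800 + 295566721025705566877840400 + 197044480683803711251893600 + 147783360512852783438920200 + 118226688410282226751136160 + 98522240341901855625946800 + 84447634578773019107954400 + 73891680256426391719460100 + 65681493561267903750631200 + 59113344205141113375568080 + 53739403822855557614152800 + 49261120170950927812973400 + 45471803234723933365821600 + 42223817289386509553977200 + 39408896136760742250378720 + 36945840128213195859730050 + 34772555414788890220922400 + 32840746780633951875315600 + 31112286423758480723983200 + 29556672102570556687784040 + 28149211526257673035984800 + 26869701911427778807076400 + 25701454002235266685029600 + 24630560085475463906486700 + 23645337682056445350227232 + 22735901617361966682910800 + 21893831187089301250210400 + 21111908644693254776988600 + 20383911794876245991575200 + 19704448068380371125189360 + 19068820711335843024376800 + 18472920064106597929865025 + 17913134607618519204717600 + 17386277707394445110461200 + 16889526915754603821590880 + 16420373390316975937657800 + 15976579514903003615018400 + 15556143211879240361991600 + 15157267744907977788607200 + 14778336051285278343892020 + 14417888830522222774528800 + 14074605763128836517992400 + 13747289350032817064085600 + 13434850955713889403538200 + 13136298712253580750126240 + 12850727001117633342514800 + 12577307277689598590546400 + 12315280042737731953243350 + 12063947796967574158279200 + 11822668841028222675113616 + 11590851804929630073640800 + 11367950808680983341455400 + 11153461170781342146333600 + 10946915593544650625105200 + 10747880764571111522830560 + 10555954322346627388494300 + 10370762141252826907994400 + 10191955897438122995787600 + 10019210882227307351791200 + 9852224034190185562594680 + 9690712164777231700912800 + 9534410355667921512188400 + 9383070508752557678661600 = 2795036098591917310407687513, so H_63 = 2795036098591917310407687513/591133442051411133755680800; reducing by gcd(2795036098591917310407687513, 591133442051411133755680800) = 9 gives 310559566510213034489743057/65681493561267903750631200 ≈ 4.72827. (The PNT-adjacent estimate ln(63) + γ ≈ 4.72035 matches within O(1/n).)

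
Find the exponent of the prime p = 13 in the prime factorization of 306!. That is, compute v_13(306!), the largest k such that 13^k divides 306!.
v_13(306!) = 24

Legendre's formula: v_p(n!) = Σ_{k ≥ 1} ⌊n / p^k⌋. For p = 13, n = 306, the terms are:
  ⌊306/13^1⌋ = ⌊306/13⌋ = 23
  ⌊306/13^2⌋ = ⌊306/169⌋ = 1
(the next term ⌊306/13^3⌋ = 0, terminating the sum). Summing: v_13(306!) = 23 + 1 = 24.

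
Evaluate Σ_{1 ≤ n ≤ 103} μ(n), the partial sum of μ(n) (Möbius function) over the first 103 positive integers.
Σ_{n ≤ 103} μ(n) = -2

Compute μ(n) for each 1 ≤ n ≤ 103: μ(1) = 1, μ(2) = -1, μ(3) = -1, μ(4) = 0, μ(5) = -1, μ(6) = 1, μ(7) = -1, μ(8) = 0, μ(9) = 0, μ(10) = 1, μ(11) = -1, μ(12) = 0, μ(13) = -1, μ(14) = 1, μ(15) = 1, μ(16) = 0, μ(17) = -1, μ(18) = 0, μ(19) = -1, μ(20) = 0, μ(21) = 1, μ(22) = 1, μ(23) = -1, μ(24) = 0, μ(25) = 0, μ(26) = 1, μ(27) = 0, μ(28) = 0, μ(29) = -1, μ(30) = -1, μ(31) = -1, μ(32) = 0, μ(33) = 1, μ(34) = 1, μ(35) = 1, μ(36) = 0, μ(37) = -1, μ(38) = 1, μ(39) = 1, μ(40) = 0, μ(41) = -1, μ(42) = -1, μ(43) = -1, μ(44) = 0, μ(45) = 0, μ(46) = 1, μ(47) = -1, μ(48) = 0, μ(49) = 0, μ(50) = 0, μ(51) = 1, μ(52) = 0, μ(53) = -1, μ(54) = 0, μ(55) = 1, μ(56) = 0, μ(57) = 1, μ(58) = 1, μ(59) = -1, μ(60) = 0, μ(61) = -1, μ(62) = 1, μ(63) = 0, μ(64) = 0, μ(65) = 1, μ(66) = -1, μ(67) = -1, μ(68) = 0, μ(69) = 1, μ(70) = -1, μ(71) = -1, μ(72) = 0, μ(73) = -1, μ(74) = 1, μ(75) = 0, μ(76) = 0, μ(77) = 1, μ(78) = -1, μ(79) = -1, μ(80) = 0, μ(81) = 0, μ(82) = 1, μ(83) = -1, μ(84) = 0, μ(85) = 1, μ(86) = 1, μ(87) = 1, μ(88) = 0, μ(89) = -1, μ(90) = 0, μ(91) = 1, μ(92) = 0, μ(93) = 1, μ(94) = 1, μ(95) = 1, μ(96) = 0, μ(97) = -1, μ(98) = 0, μ(99) = 0, μ(100) = 0, μ(101) = -1, μ(102) = -1, μ(103) = -1. Summing all 103 values: -2. (Mertens function M(x) = Σ_{n ≤ x} μ(n); on average M(x) should be small (PNT ⟺ M(x) = o(x)).)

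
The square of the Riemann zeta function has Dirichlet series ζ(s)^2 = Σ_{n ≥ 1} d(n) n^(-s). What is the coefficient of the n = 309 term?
d(309) = 4

ζ(s)^2 = (Σ 1/m^s)(Σ 1/k^s). The coefficient of 1/n^s in the product is the number of ordered pairs (m, k) with mk = n, which equals d(n). For n = 309, divisors are [1, 3, 103, 309], so d(309) = 4.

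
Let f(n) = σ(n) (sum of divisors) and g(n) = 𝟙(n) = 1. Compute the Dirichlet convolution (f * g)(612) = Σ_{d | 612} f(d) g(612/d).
(σ * 𝟙)(612) = 3762

Divisors of 612: [1, 2, 3, 4, 6, 9, 12, 17, 18, 34, 36, 51, 68, 102, 153, 204, 306, 612]. For each d | 612:
  d = 1: σ(1) · 𝟙(612/1) = 1 · 1 = 1
  d = 2: σ(2) · 𝟙(612/2) = 3 · 1 = 3
  d = 3: σ(3) · 𝟙(612/3) = 4 · 1 = 4
  d = 4: σ(4) · 𝟙(612/4) = 7 · 1 = 7
  d = 6: σ(6) · 𝟙(612/6) = 12 · 1 = 12
  d = 9: σ(9) · 𝟙(612/9) = 13 · 1 = 13
  d = 12: σ(12) · 𝟙(612/12) = 28 · 1 = 28
  d = 17: σ(17) · 𝟙(612/17) = 18 · 1 = 18
  d = 18: σ(18) · 𝟙(612/18) = 39 · 1 = 39
  d = 34: σ(34) · 𝟙(612/34) = 54 · 1 = 54
  d = 36: σ(36) · 𝟙(612/36) = 91 · 1 = 91
  d = 51: σ(51) · 𝟙(612/51) = 72 · 1 = 72
  d = 68: σ(68) · 𝟙(612/68) = 126 · 1 = 126
  d = 102: σ(102) · 𝟙(612/102) = 216 · 1 = 216
  d = 153: σ(153) · 𝟙(612/153) = 234 · 1 = 234
  d = 204: σ(204) · 𝟙(612/204) = 504 · 1 = 504
  d = 306: σ(306) · 𝟙(612/306) = 702 · 1 = 702
  d = 612: σ(612) · 𝟙(612/612) = 1638 · 1 = 1638
Summing: (σ * 𝟙)(612) = 1 + 3 + 4 + 7 + 12 + 13 + 28 + 18 + 39 + 54 + 91 + 72 + 126 + 216 + 234 + 504 + 702 + 1638 = 3762.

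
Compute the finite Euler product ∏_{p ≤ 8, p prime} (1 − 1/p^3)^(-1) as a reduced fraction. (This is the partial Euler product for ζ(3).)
∏ = 18375/15314

The primes p ≤ 8 are [2, 3, 5, 7]. For each prime, (1 − 1/p^3)^(-1) = p^3 / (p^3 − 1). The product is (1 − 1/2^3)^(-1), (1 − 1/3^3)^(-1), (1 − 1/5^3)^(-1), (1 − 1/7^3)^(-1) = ∏ p^3 / (p^3 − 1) = 18375/15314.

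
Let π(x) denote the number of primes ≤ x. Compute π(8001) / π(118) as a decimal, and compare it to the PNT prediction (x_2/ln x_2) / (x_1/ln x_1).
π(8001)/π(118) = 1007/30 ≈ 33.5667;  PNT prediction ≈ 35.9926.

π(118) = 30 and π(8001) = 1007, so π(8001)/π(118) ≈ 33.5667. The PNT-predicted ratio is (8001/ln(8001)) / (118/ln(118)) ≈ 35.9926. The two agree to within a few percent, as expected.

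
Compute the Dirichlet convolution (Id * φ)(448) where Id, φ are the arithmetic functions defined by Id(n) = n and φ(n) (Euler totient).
(Id * φ)(448) = 3328

Divisors of 448: [1, 2, 4, 7, 8, 14, 16, 28, 32, 56, 64, 112, 224, 448]. For each d | 448:
  d = 1: Id(1) · φ(448/1) = 1 · 192 = 192
  d = 2: Id(2) · φ(448/2) = 2 · 96 = 192
  d = 4: Id(4) · φ(448/4) = 4 · 48 = 192
  d = 7: Id(7) · φ(448/7) = 7 · 32 = 224
  d = 8: Id(8) · φ(448/8) = 8 · 24 = 192
  d = 14: Id(14) · φ(448/14) = 14 · 16 = 224
  d = 16: Id(16) · φ(448/16) = 16 · 12 = 192
  d = 28: Id(28) · φ(448/28) = 28 · 8 = 224
  d = 32: Id(32) · φ(448/32) = 32 · 6 = 192
  d = 56: Id(56) · φ(448/56) = 56 · 4 = 224
  d = 64: Id(64) · φ(448/64) = 64 · 6 = 384
  d = 112: Id(112) · φ(448/112) = 112 · 2 = 224
  d = 224: Id(224) · φ(448/224) = 224 · 1 = 224
  d = 448: Id(448) · φ(448/448) = 448 · 1 = 448
Summing: (Id * φ)(448) = 192 + 192 + 192 + 224 + 192 + 224 + 192 + 224 + 192 + 224 + 384 + 224 + 224 + 448 = 3328.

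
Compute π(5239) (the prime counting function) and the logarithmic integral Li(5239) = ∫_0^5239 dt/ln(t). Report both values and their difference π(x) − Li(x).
π(5239) = 697;  Li(5239) ≈ 712.26;  π(x) − Li(x) ≈ -15.26.

Direct count of primes ≤ 5239 gives π(5239) = 697. Numerical evaluation of the logarithmic integral gives Li(5239) ≈ 712.26. The difference π(x) − Li(x) ≈ -15.26 is typically negative for small/moderate x (Li(x) overestimates), though Littlewood's theorem shows this sign changes infinitely often.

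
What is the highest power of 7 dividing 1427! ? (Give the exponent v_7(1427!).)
v_7(1427!) = 236

Legendre's formula: v_p(n!) = Σ_{k ≥ 1} ⌊n / p^k⌋. For p = 7, n = 1427, the terms are:
  ⌊1427/7^1⌋ = ⌊1427/7⌋ = 203
  ⌊1427/7^2⌋ = ⌊1427/49⌋ = 29
  ⌊1427/7^3⌋ = ⌊1427/343⌋ = 4
(the next term ⌊1427/7^4⌋ = 0, terminating the sum). Summing: v_7(1427!) = 203 + 29 + 4 = 236.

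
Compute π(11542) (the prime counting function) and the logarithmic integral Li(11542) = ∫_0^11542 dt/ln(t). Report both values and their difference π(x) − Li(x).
π(11542) = 1390;  Li(11542) ≈ 1412.24;  π(x) − Li(x) ≈ -22.24.

Direct count of primes ≤ 11542 gives π(11542) = 1390. Numerical evaluation of the logarithmic integral gives Li(11542) ≈ 1412.24. The difference π(x) − Li(x) ≈ -22.24 is typically negative for small/moderate x (Li(x) overestimates), though Littlewood's theorem shows this sign changes infinitely often.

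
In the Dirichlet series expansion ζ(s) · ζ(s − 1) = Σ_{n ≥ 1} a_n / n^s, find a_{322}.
σ(322) = 576

In the product (Σ m^0/m^s)(Σ k / k^s) = Σ (Σ_{d | n} d) / n^s, the coefficient of 1/n^s is σ(n) = Σ_{d | n} d. For n = 322, divisors are [1, 2, 7, 14, 23, 46, 161, 322]; summing: σ(322) = 576.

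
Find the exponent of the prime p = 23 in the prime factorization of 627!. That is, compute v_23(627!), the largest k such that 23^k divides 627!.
v_23(627!) = 28

Legendre's formula: v_p(n!) = Σ_{k ≥ 1} ⌊n / p^k⌋. For p = 23, n = 627, the terms are:
  ⌊627/23^1⌋ = ⌊627/23⌋ = 27
  ⌊627/23^2⌋ = ⌊627/529⌋ = 1
(the next term ⌊627/23^3⌋ = 0, terminating the sum). Summing: v_23(627!) = 27 + 1 = 28.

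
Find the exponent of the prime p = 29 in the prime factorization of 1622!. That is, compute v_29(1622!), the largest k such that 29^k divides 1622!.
v_29(1622!) = 56

Legendre's formula: v_p(n!) = Σ_{k ≥ 1} ⌊n / p^k⌋. For p = 29, n = 1622, the terms are:
  ⌊1622/29^1⌋ = ⌊1622/29⌋ = 55
  ⌊1622/29^2⌋ = ⌊1622/841⌋ = 1
(the next term ⌊1622/29^3⌋ = 0, terminating the sum). Summing: v_29(1622!) = 55 + 1 = 56.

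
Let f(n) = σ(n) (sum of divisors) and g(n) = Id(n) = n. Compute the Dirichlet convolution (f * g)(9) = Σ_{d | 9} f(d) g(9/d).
(σ * Id)(9) = 34

Divisors of 9: [1, 3, 9]. For each d | 9:
  d = 1: σ(1) · Id(9/1) = 1 · 9 = 9
  d = 3: σ(3) · Id(9/3) = 4 · 3 = 12
  d = 9: σ(9) · Id(9/9) = 13 · 1 = 13
Summing: (σ * Id)(9) = 9 + 12 + 13 = 34.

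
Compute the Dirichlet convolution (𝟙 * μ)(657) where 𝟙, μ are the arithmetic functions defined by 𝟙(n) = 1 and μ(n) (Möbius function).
(𝟙 * μ)(657) = 0

Divisors of 657: [1, 3, 9, 73, 219, 657]. For each d | 657:
  d = 1: 𝟙(1) · μ(657/1) = 1 · 0 = 0
  d = 3: 𝟙(3) · μ(657/3) = 1 · 1 = 1
  d = 9: 𝟙(9) · μ(657/9) = 1 · -1 = -1
  d = 73: 𝟙(73) · μ(657/73) = 1 · 0 = 0
  d = 219: 𝟙(219) · μ(657/219) = 1 · -1 = -1
  d = 657: 𝟙(657) · μ(657/657) = 1 · 1 = 1
Summing: (𝟙 * μ)(657) = 0 + 1 + -1 + 0 + -1 + 1 = 0.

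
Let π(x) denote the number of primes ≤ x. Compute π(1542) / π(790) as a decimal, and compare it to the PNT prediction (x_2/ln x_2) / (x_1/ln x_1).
π(1542)/π(790) = 242/138 ≈ 1.7536;  PNT prediction ≈ 1.7741.

π(790) = 138 and π(1542) = 242, so π(1542)/π(790) ≈ 1.7536. The PNT-predicted ratio is (1542/ln(1542)) / (790/ln(790)) ≈ 1.7741. The two agree to within a few percent, as expected.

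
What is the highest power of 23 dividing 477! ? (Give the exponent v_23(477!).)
v_23(477!) = 20

Legendre's formula: v_p(n!) = Σ_{k ≥ 1} ⌊n / p^k⌋. For p = 23, n = 477, the terms are:
  ⌊477/23^1⌋ = ⌊477/23⌋ = 20
(the next term ⌊477/23^2⌋ = 0, terminating the sum). Summing: v_23(477!) = 20 = 20.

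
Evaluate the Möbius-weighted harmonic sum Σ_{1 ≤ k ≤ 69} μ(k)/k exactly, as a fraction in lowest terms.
Σ μ(k)/k = 62016792506357023374451/3929160775540133527939545

Values of μ(k) for 1 ≤ k ≤ 69: μ(1) = 1, μ(2) = -1, μ(3) = -1, μ(5) = -1, μ(6) = 1, μ(7) = -1, μ(10) = 1, μ(11) = -1, μ(13) = -1, μ(14) = 1, μ(15) = 1, μ(17) = -1, μ(19) = -1, μ(21) = 1, μ(22) = 1, μ(23) = -1, μ(26) = 1, μ(29) = -1, μ(30) = -1, μ(31) = -1, μ(33) = 1, μ(34) = 1, μ(35) = 1, μ(37) = -1, μ(38) = 1, μ(39) = 1, μ(41) = -1, μ(42) = -1, μ(43) = -1, μ(46) = 1, μ(47) = -1, μ(51) = 1, μ(53) = -1, μ(55) = 1, μ(57) = 1, μ(58) = 1, μ(59) = -1, μ(61) = -1, μ(62) = 1, μ(65) = 1, μ(66) = -1, μ(67) = -1, μ(69) = 1, with μ = 0 on non-squarefree integers. Summing μ(k)/k for k where μ(k) ≠ 0 gives 62016792506357023374451/3929160775540133527939545 ≈ 0.0158. (PNT ⟺ this sum → 0 as n → ∞.)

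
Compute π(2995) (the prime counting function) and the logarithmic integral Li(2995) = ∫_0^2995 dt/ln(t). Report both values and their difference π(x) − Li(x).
π(2995) = 429;  Li(2995) ≈ 442.13;  π(x) − Li(x) ≈ -13.13.

Direct count of primes ≤ 2995 gives π(2995) = 429. Numerical evaluation of the logarithmic integral gives Li(2995) ≈ 442.13. The difference π(x) − Li(x) ≈ -13.13 is typically negative for small/moderate x (Li(x) overestimates), though Littlewood's theorem shows this sign changes infinitely often.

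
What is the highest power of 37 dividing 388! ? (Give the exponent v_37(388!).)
v_37(388!) = 10

Legendre's formula: v_p(n!) = Σ_{k ≥ 1} ⌊n / p^k⌋. For p = 37, n = 388, the terms are:
  ⌊388/37^1⌋ = ⌊388/37⌋ = 10
(the next term ⌊388/37^2⌋ = 0, terminating the sum). Summing: v_37(388!) = 10 = 10.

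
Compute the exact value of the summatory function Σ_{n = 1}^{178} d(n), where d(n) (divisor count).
Σ_{n ≤ 178} d(n) = 951

Compute d(n) for each 1 ≤ n ≤ 178: d(1) = 1, d(2) = 2, d(3) = 2, d(4) = 3, d(5) = 2, d(6) = 4, d(7) = 2, d(8) = 4, d(9) = 3, d(10) = 4, d(11) = 2, d(12) = 6, d(13) = 2, d(14) = 4, d(15) = 4, d(16) = 5, d(17) = 2, d(18) = 6, d(19) = 2, d(20) = 6, d(21) = 4, d(22) = 4, d(23) = 2, d(24) = 8, d(25) = 3, d(26) = 4, d(27) = 4, d(28) = 6, d(29) = 2, d(30) = 8, d(31) = 2, d(32) = 6, d(33) = 4, d(34) = 4, d(35) = 4, d(36) = 9, d(37) = 2, d(38) = 4, d(39) = 4, d(40) = 8, d(41) = 2, d(42) = 8, d(43) = 2, d(44) = 6, d(45) = 6, d(46) = 4, d(47) = 2, d(48) = 10, d(49) = 3, d(50) = 6, d(51) = 4, d(52) = 6, d(53) = 2, d(54) = 8, d(55) = 4, d(56) = 8, d(57) = 4, d(58) = 4, d(59) = 2, d(60) = 12, d(61) = 2, d(62) = 4, d(63) = 6, d(64) = 7, d(65) = 4, d(66) = 8, d(67) = 2, d(68) = 6, d(69) = 4, d(70) = 8, d(71) = 2, d(72) = 12, d(73) = 2, d(74) = 4, d(75) = 6, d(76) = 6, d(77) = 4, d(78) = 8, d(79) = 2, d(80) = 10, d(81) = 5, d(82) = 4, d(83) = 2, d(84) = 12, d(85) = 4, d(86) = 4, d(87) = 4, d(88) = 8, d(89) = 2, d(90) = 12, d(91) = 4, d(92) = 6, d(93) = 4, d(94) = 4, d(95) = 4, d(96) = 12, d(97) = 2, d(98) = 6, d(99) = 6, d(100) = 9, d(101) = 2, d(102) = 8, d(103) = 2, d(104) = 8, d(105) = 8, d(106) = 4, d(107) = 2, d(108) = 12, d(109) = 2, d(110) = 8, d(111) = 4, d(112) = 10, d(113) = 2, d(114) = 8, d(115) = 4, d(116) = 6, d(117) = 6, d(118) = 4, d(119) = 4, d(120) = 16, d(121) = 3, d(122) = 4, d(123) = 4, d(124) = 6, d(125) = 4, d(126) = 12, d(127) = 2, d(128) = 8, d(129) = 4, d(130) = 8, d(131) = 2, d(132) = 12, d(133) = 4, d(134) = 4, d(135) = 8, d(136) = 8, d(137) = 2, d(138) = 8, d(139) = 2, d(140) = 12, d(141) = 4, d(142) = 4, d(143) = 4, d(144) = 15, d(145) = 4, d(146) = 4, d(147) = 6, d(148) = 6, d(149) = 2, d(150) = 12, d(151) = 2, d(152) = 8, d(153) = 6, d(154) = 8, d(155) = 4, d(156) = 12, d(157) = 2, d(158) = 4, d(159) = 4, d(160) = 12, d(161) = 4, d(162) = 10, d(163) = 2, d(164) = 6, d(165) = 8, d(166) = 4, d(167) = 2, d(168) = 16, d(169) = 3, d(170) = 8, d(171) = 6, d(172) = 6, d(173) = 2, d(174) = 8, d(175) = 6, d(176) = 10, d(177) = 4, d(178) = 4. Summing all 178 values: 951. (Dirichlet's divisor formula: Σ_{n ≤ x} d(n) = x ln(x) + (2γ − 1) x + O(√x). For x = 178, the asymptotic estimate is ≈ 949.85.)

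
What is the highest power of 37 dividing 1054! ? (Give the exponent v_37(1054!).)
v_37(1054!) = 28

Legendre's formula: v_p(n!) = Σ_{k ≥ 1} ⌊n / p^k⌋. For p = 37, n = 1054, the terms are:
  ⌊1054/37^1⌋ = ⌊1054/37⌋ = 28
(the next term ⌊1054/37^2⌋ = 0, terminating the sum). Summing: v_37(1054!) = 28 = 28.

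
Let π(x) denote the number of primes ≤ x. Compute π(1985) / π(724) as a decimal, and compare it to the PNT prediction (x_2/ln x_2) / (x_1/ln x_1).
π(1985)/π(724) = 299/128 ≈ 2.3359;  PNT prediction ≈ 2.3775.

π(724) = 128 and π(1985) = 299, so π(1985)/π(724) ≈ 2.3359. The PNT-predicted ratio is (1985/ln(1985)) / (724/ln(724)) ≈ 2.3775. The two agree to within a few percent, as expected.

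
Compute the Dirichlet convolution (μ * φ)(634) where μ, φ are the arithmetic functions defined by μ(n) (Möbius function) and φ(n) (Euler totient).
(μ * φ)(634) = 0

Divisors of 634: [1, 2, 317, 634]. For each d | 634:
  d = 1: μ(1) · φ(634/1) = 1 · 316 = 316
  d = 2: μ(2) · φ(634/2) = -1 · 316 = -316
  d = 317: μ(317) · φ(634/317) = -1 · 1 = -1
  d = 634: μ(634) · φ(634/634) = 1 · 1 = 1
Summing: (μ * φ)(634) = 316 + -316 + -1 + 1 = 0.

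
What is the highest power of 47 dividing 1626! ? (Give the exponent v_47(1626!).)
v_47(1626!) = 34

Legendre's formula: v_p(n!) = Σ_{k ≥ 1} ⌊n / p^k⌋. For p = 47, n = 1626, the terms are:
  ⌊1626/47^1⌋ = ⌊1626/47⌋ = 34
(the next term ⌊1626/47^2⌋ = 0, terminating the sum). Summing: v_47(1626!) = 34 = 34.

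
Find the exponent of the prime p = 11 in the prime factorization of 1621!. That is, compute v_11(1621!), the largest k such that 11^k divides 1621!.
v_11(1621!) = 161

Legendre's formula: v_p(n!) = Σ_{k ≥ 1} ⌊n / p^k⌋. For p = 11, n = 1621, the terms are:
  ⌊1621/11^1⌋ = ⌊1621/11⌋ = 147
  ⌊1621/11^2⌋ = ⌊1621/121⌋ = 13
  ⌊1621/11^3⌋ = ⌊1621/1331⌋ = 1
(the next term ⌊1621/11^4⌋ = 0, terminating the sum). Summing: v_11(1621!) = 147 + 13 + 1 = 161.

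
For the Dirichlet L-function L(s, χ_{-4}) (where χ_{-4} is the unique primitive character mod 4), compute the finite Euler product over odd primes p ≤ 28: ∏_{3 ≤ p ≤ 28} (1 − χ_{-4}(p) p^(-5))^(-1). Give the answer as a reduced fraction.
∏ = 19221914719363107239019289471588875/19296053991287416836128860852453376

The odd primes p ≤ 28 are [3, 5, 7, 11, 13, 17, 19, 23]. For each, χ(p) = 1 if p ≡ 1 mod 4, χ(p) = −1 if p ≡ 3 mod 4. Taking (1 − χ(p)/p^5)^(-1) = p^5/(p^5 − χ(p)): (1 − (-1)/3^5)^(-1) · (1 − (1)/5^5)^(-1) · (1 − (-1)/7^5)^(-1) · (1 − (-1)/11^5)^(-1) · (1 − (1)/13^5)^(-1) · (1 − (1)/17^5)^(-1) · (1 − (-1)/19^5)^(-1) · (1 − (-1)/23^5)^(-1) = 19221914719363107239019289471588875/19296053991287416836128860852453376.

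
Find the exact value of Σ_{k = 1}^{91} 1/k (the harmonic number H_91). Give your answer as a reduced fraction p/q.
H_91 = 3661081314759399341652108474601318124261/718766754945489455304472257065075294400

Direct summation: H_91 = 1 + 1/2 + ... + 1/91. The least common denominator is lcm(1, ..., 91) = 718766754945489455304472257065075294400; over this denominator the numerator is 718766754945489455304472257065075294400 + 359383377472744727652236128532537647200 + 239588918315163151768157419021691764800 + 179691688736372363826118064266268823600 + 143753350989097891060894451413015058880 + 119794459157581575884078709510845882400 + 102680964992212779329210322437867899200 + 89845844368186181913059032133134411800 + 79862972771721050589385806340563921600 + 71876675494548945530447225706507529440 + 65342432267771768664042932460461390400 + 59897229578790787942039354755422941200 + 55289750380422265792651712081928868800 + 51340482496106389664605161218933949600 + 47917783663032630353631483804338352960 + 44922922184093090956529516066567205900 + 42280397349734673841439544533239723200 + 39931486385860525294692903170281960800 + 37829829207657339752866960898161857600 + 35938337747274472765223612853253764720 + 34226988330737593109736774145955966400 + 32671216133885884332021466230230695200 + 31250728475890845882803141611525012800 + 29948614789395393971019677377711470600 + 28750670197819578212178890282603011776 + 27644875190211132896325856040964434400 + 26620990923907016863128602113521307200 + 25670241248053194832302580609466974800 + 24785060515361705355326629553968113600 + 23958891831516315176815741902169176480 + 23186024353080305009821685711776622400 + 22461461092046545478264758033283602950 + 21780810755923922888014310820153796800 + 21140198674867336920719772266619861600 + 20536192998442555865842064487573579840 + 19965743192930262647346451585140980400 + 19426128512040255548769520461218251200 + 18914914603828669876433480449080928800 + 18429916793474088597550570693976289600 + 17969168873637236382611806426626882360 + 17530896462085108665962737977196958400 + 17113494165368796554868387072977983200 + 16715505928964871053592378071280820800 + 16335608066942942166010733115115347600 + 15972594554344210117877161268112784320 + 15625364237945422941401570805762506400 + 15292909679691265006478133129044155200 + 14974307394697696985509838688855735300 + 14668709284601825618458617491123985600 + 14375335098909789106089445141301505888 + 14093465783244891280479848177746574400 + 13822437595105566448162928020482217200 + 13561636885763951986876835038963684800 + 13310495461953508431564301056760653600 + 13068486453554353732808586492092278080 + 12835120624026597416151290304733487400 + 12609943069219113250955653632720619200 + 12392530257680852677663314776984056800 + 12182487371957448394991055204492801600 + 11979445915758157588407870951084588240 + 11783061556483433693515938640411070400 + 11593012176540152504910842855888311200 + 11408996110245864369912258048651988800 + 11230730546023272739132379016641801475 + 11057950076084453158530342416385773760 + 10890405377961961444007155410076898400 + 10727862014111782914992123239777243200 + 10570099337433668460359886133309930800 + 10416909491963615294267713870508337600 + 10268096499221277932921032243786789920 + 10123475421767457116964397986832046400 + 9982871596465131323673225792570490200 + 9846119930760129524718798041987332800 + 9713064256020127774384760230609125600 + 9583556732606526070726296760867670592 + 9457457301914334938216740224540464400 + 9334633181110252666291847494351627200 + 9214958396737044298775285346988144800 + 9098313353740372851955345026140193600 + 8984584436818618191305903213313441180 + 8873663641302338954376200704507102400 + 8765448231042554332981368988598479200 + 8659840421029993437403280205603316800 + 8556747082684398277434193536488991600 + 8456079469946934768287908906647944640 + 8357752964482435526796189035640410400 + 8261686838453901785108876517989371200 + 8167804033471471083005366557557673800 + 8076030954443701744994070304101969600 + 7986297277172105058938580634056392160 + 7898535768631752256093101725989838400 = 3661081314759399341652108474601318124261, so H_91 = 3661081314759399341652108474601318124261/718766754945489455304472257065075294400 (already in lowest terms) ≈ 5.09356. (The PNT-adjacent estimate ln(91) + γ ≈ 5.08808 matches within O(1/n).)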